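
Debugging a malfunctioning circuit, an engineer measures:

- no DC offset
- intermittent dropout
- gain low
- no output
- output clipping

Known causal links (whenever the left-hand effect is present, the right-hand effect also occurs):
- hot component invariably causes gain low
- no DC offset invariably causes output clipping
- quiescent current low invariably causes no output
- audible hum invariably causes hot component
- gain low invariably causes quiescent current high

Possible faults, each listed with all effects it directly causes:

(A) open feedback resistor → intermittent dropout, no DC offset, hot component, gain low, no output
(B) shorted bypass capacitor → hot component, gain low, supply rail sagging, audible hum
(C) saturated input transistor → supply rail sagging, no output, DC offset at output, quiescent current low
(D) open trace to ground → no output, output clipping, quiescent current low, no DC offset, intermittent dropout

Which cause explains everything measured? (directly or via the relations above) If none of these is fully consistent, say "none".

Testing each hypothesis:
(A) open feedback resistor — no DC offset +; intermittent dropout +; gain low +; no output +; output clipping + (via no DC offset → output clipping)
(B) shorted bypass capacitor — does not account for no DC offset, intermittent dropout, no output, output clipping
(C) saturated input transistor — no DC offset -; intermittent dropout -; gain low -; no output +; output clipping -
(D) open trace to ground — no DC offset +; intermittent dropout +; gain low -; no output +; output clipping +
Only (A) is consistent with every observation.

A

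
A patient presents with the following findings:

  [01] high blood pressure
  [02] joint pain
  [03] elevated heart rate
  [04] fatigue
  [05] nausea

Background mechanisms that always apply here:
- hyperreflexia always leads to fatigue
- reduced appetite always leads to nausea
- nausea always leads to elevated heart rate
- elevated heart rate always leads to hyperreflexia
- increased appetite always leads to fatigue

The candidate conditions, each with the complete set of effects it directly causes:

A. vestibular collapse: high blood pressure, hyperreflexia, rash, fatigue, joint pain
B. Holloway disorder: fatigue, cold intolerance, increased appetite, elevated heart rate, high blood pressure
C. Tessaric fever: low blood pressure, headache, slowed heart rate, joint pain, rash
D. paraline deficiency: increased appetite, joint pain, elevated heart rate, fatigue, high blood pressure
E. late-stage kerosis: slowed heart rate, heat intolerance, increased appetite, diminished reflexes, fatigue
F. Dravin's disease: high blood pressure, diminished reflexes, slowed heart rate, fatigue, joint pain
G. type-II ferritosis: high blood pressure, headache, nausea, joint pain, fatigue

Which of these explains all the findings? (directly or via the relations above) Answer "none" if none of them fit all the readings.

Checking each candidate against the observations:
(A) vestibular collapse — does not account for elevated heart rate, nausea
(B) Holloway disorder — does not account for joint pain, nausea
(C) Tessaric fever — fails on high blood pressure, elevated heart rate, fatigue, nausea (predicts low blood pressure, not high blood pressure; predicts slowed heart rate, not elevated heart rate)
(D) paraline deficiency — high blood pressure match; joint pain match; elevated heart rate match; fatigue match; nausea miss
(E) late-stage kerosis — high blood pressure miss; joint pain miss; elevated heart rate miss; fatigue match; nausea miss
(F) Dravin's disease — high blood pressure match; joint pain match; elevated heart rate miss; fatigue match; nausea miss
(G) type-II ferritosis — accounts for every observation (elevated heart rate through nausea → elevated heart rate)
(G) is the only candidate with no mismatches.

G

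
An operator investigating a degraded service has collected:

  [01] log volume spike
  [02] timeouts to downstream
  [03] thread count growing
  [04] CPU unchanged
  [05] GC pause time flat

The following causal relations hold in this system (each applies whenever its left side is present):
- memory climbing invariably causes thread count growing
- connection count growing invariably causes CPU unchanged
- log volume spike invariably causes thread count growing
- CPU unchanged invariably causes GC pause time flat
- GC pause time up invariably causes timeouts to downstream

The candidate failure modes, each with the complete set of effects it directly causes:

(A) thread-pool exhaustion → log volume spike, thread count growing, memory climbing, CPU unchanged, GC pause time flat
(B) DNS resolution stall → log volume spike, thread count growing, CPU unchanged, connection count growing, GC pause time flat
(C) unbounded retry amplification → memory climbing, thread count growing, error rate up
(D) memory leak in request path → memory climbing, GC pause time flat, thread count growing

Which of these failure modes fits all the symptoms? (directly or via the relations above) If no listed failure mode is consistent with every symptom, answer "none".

Checking each candidate against the observations:
(A) thread-pool exhaustion — log volume spike yes; timeouts to downstream NO; thread count growing yes; CPU unchanged yes; GC pause time flat yes
(B) DNS resolution stall — log volume spike yes; timeouts to downstream NO; thread count growing yes; CPU unchanged yes; GC pause time flat yes
(C) unbounded retry amplification — log volume spike NO; timeouts to downstream NO; thread count growing yes; CPU unchanged NO; GC pause time flat NO
(D) memory leak in request path — does not account for log volume spike, timeouts to downstream, CPU unchanged
None of the listed candidates fits everything.

none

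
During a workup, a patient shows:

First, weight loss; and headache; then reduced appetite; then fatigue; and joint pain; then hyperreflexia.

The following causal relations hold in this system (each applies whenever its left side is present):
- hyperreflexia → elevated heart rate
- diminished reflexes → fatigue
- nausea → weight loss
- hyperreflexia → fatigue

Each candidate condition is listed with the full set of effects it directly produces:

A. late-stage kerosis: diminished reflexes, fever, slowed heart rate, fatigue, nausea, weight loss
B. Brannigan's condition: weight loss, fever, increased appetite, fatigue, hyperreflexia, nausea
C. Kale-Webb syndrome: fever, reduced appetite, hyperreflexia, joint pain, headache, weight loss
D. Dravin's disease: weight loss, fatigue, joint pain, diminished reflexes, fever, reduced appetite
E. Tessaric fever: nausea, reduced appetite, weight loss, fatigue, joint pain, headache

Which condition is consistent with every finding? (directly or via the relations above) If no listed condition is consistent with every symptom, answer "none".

C

Per-candidate check:
(A) late-stage kerosis — weight loss match; headache miss; reduced appetite miss; fatigue match; joint pain miss; hyperreflexia miss
(B) Brannigan's condition — weight loss match; headache miss; reduced appetite miss; fatigue match; joint pain miss; hyperreflexia match
(C) Kale-Webb syndrome — accounts for every observation (fatigue through hyperreflexia → fatigue)
(D) Dravin's disease — weight loss match; headache miss; reduced appetite match; fatigue match; joint pain match; hyperreflexia miss
(E) Tessaric fever — weight loss match; headache match; reduced appetite match; fatigue match; joint pain match; hyperreflexia miss
Only (C) is consistent with every observation.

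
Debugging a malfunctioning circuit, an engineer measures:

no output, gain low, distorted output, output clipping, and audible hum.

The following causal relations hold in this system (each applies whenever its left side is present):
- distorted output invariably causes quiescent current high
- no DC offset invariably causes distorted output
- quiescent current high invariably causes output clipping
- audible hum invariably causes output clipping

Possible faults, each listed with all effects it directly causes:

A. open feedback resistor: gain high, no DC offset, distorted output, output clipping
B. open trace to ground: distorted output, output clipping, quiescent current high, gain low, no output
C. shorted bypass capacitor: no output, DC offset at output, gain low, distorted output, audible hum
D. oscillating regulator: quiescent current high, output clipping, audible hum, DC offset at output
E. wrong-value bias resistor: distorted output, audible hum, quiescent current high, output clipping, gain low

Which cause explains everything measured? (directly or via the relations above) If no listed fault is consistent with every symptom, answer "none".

C

For each candidate, compare predicted effects to what was observed:
(A) open feedback resistor — fails on no output, gain low, audible hum (predicts gain high, not gain low)
(B) open trace to ground — no output +; gain low +; distorted output +; output clipping +; audible hum -
(C) shorted bypass capacitor — accounts for every observation (output clipping by audible hum → output clipping)
(D) oscillating regulator — no output -; gain low -; distorted output -; output clipping +; audible hum +
(E) wrong-value bias resistor — no output -; gain low +; distorted output +; output clipping +; audible hum +
(C) alone accounts for all the evidence.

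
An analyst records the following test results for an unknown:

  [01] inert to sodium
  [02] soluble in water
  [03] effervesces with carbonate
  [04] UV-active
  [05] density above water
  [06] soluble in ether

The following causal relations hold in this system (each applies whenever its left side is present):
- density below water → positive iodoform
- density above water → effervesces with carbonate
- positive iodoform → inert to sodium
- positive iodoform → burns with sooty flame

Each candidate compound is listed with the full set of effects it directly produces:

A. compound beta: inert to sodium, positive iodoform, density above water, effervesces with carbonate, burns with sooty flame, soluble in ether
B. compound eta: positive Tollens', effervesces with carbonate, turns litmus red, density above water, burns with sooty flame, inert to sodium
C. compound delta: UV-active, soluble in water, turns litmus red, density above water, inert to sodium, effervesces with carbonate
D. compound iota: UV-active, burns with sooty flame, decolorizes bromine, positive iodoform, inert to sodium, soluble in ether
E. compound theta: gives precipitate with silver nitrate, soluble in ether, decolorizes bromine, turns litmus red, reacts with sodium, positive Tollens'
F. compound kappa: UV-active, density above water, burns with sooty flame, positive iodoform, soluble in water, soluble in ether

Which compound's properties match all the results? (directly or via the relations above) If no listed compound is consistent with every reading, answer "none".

Checking each candidate against the observations:
(A) compound beta — inert to sodium yes; soluble in water NO; effervesces with carbonate yes; UV-active NO; density above water yes; soluble in ether yes
(B) compound eta — inert to sodium yes; soluble in water NO; effervesces with carbonate yes; UV-active NO; density above water yes; soluble in ether NO
(C) compound delta — inert to sodium yes; soluble in water yes; effervesces with carbonate yes; UV-active yes; density above water yes; soluble in ether NO
(D) compound iota — inert to sodium yes; soluble in water NO; effervesces with carbonate NO; UV-active yes; density above water NO; soluble in ether yes
(E) compound theta — fails on inert to sodium, soluble in water, effervesces with carbonate, UV-active, density above water (predicts reacts with sodium, not inert to sodium)
(F) compound kappa — accounts for every observation (inert to sodium by positive iodoform → inert to sodium)
Only (F) is consistent with every observation.

F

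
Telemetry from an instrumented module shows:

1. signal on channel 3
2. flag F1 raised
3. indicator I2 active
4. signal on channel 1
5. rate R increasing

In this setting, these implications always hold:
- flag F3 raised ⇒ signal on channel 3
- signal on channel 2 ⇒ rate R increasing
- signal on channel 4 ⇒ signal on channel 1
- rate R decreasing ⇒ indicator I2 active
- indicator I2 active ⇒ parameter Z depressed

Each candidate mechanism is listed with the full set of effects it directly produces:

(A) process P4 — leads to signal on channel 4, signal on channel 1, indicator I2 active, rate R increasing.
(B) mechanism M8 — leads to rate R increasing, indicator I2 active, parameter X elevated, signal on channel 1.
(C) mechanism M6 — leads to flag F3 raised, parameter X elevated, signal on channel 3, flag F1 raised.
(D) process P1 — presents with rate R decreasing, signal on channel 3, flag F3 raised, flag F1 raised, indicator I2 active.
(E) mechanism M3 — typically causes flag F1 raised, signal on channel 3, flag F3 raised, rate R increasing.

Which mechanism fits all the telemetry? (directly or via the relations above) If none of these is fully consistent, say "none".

For each candidate, compare predicted effects to what was observed:
(A) process P4 — does not account for signal on channel 3, flag F1 raised
(B) mechanism M8 — signal on channel 3 NO; flag F1 raised NO; indicator I2 active yes; signal on channel 1 yes; rate R increasing yes
(C) mechanism M6 — signal on channel 3 yes; flag F1 raised yes; indicator I2 active NO; signal on channel 1 NO; rate R increasing NO
(D) process P1 — fails on signal on channel 1, rate R increasing (predicts rate R decreasing, not rate R increasing)
(E) mechanism M3 — does not account for indicator I2 active, signal on channel 1
No candidate is consistent with all observations.

none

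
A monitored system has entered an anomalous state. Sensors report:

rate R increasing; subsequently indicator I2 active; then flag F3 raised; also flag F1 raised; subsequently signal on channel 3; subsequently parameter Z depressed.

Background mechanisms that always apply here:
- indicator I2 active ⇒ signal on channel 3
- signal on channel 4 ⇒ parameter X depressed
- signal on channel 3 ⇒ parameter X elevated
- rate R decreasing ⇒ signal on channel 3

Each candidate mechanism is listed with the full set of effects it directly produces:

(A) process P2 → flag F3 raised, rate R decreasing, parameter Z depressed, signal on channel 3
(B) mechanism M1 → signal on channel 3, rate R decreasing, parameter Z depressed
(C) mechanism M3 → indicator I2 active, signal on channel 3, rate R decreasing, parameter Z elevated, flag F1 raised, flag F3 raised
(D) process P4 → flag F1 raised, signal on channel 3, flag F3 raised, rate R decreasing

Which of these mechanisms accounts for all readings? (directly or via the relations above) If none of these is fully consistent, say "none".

none

Checking each candidate against the observations:
(A) process P2 — fails on rate R increasing, indicator I2 active, flag F1 raised (predicts rate R decreasing, not rate R increasing)
(B) mechanism M1 — rate R increasing ✗; indicator I2 active ✗; flag F3 raised ✗; flag F1 raised ✗; signal on channel 3 ✓; parameter Z depressed ✓
(C) mechanism M3 — rate R increasing ✗; indicator I2 active ✓; flag F3 raised ✓; flag F1 raised ✓; signal on channel 3 ✓; parameter Z depressed ✗
(D) process P4 — fails on rate R increasing, indicator I2 active, parameter Z depressed (predicts rate R decreasing, not rate R increasing)
No candidate is consistent with all observations.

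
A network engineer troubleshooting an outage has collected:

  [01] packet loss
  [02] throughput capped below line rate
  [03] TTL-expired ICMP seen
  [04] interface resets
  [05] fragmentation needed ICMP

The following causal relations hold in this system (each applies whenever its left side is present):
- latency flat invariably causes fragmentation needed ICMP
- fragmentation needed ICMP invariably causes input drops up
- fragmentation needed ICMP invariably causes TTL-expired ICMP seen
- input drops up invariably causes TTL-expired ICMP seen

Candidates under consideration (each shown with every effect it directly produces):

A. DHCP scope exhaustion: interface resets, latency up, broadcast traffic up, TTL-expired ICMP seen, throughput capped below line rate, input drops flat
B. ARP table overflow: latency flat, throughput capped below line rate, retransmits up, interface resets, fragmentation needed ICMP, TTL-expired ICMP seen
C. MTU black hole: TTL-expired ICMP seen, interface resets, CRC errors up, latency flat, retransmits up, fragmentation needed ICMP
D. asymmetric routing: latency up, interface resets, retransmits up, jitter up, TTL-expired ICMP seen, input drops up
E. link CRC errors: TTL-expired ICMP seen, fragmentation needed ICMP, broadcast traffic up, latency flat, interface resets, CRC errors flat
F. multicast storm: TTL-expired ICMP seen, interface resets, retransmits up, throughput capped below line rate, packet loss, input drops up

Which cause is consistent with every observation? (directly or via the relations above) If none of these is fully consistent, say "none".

none

For each candidate, compare predicted effects to what was observed:
(A) DHCP scope exhaustion — does not account for packet loss, fragmentation needed ICMP
(B) ARP table overflow — packet loss -; throughput capped below line rate +; TTL-expired ICMP seen +; interface resets +; fragmentation needed ICMP +
(C) MTU black hole — packet loss -; throughput capped below line rate -; TTL-expired ICMP seen +; interface resets +; fragmentation needed ICMP +
(D) asymmetric routing — packet loss -; throughput capped below line rate -; TTL-expired ICMP seen +; interface resets +; fragmentation needed ICMP -
(E) link CRC errors — does not account for packet loss, throughput capped below line rate
(F) multicast storm — packet loss +; throughput capped below line rate +; TTL-expired ICMP seen +; interface resets +; fragmentation needed ICMP -
No candidate is consistent with all observations.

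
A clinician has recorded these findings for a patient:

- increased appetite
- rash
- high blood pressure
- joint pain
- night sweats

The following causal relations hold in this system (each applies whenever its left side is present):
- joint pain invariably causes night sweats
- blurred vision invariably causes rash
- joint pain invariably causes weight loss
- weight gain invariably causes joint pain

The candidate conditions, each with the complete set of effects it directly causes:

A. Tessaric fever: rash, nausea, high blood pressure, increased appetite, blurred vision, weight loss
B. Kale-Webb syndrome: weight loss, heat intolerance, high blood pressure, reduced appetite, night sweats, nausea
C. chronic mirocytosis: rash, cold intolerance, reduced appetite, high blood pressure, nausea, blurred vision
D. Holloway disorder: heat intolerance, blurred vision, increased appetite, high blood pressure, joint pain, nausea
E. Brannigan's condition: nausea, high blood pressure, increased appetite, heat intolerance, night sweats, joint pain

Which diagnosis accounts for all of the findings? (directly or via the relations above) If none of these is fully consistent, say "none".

For each candidate, compare predicted effects to what was observed:
(A) Tessaric fever — increased appetite match; rash match; high blood pressure match; joint pain miss; night sweats miss
(B) Kale-Webb syndrome — increased appetite miss; rash miss; high blood pressure match; joint pain miss; night sweats match
(C) chronic mirocytosis — fails on increased appetite, joint pain, night sweats (predicts reduced appetite, not increased appetite)
(D) Holloway disorder — increased appetite match; rash match (by blurred vision → rash); high blood pressure match; joint pain match; night sweats match (by joint pain → night sweats)
(E) Brannigan's condition — does not account for rash
Only (D) is consistent with every observation.

D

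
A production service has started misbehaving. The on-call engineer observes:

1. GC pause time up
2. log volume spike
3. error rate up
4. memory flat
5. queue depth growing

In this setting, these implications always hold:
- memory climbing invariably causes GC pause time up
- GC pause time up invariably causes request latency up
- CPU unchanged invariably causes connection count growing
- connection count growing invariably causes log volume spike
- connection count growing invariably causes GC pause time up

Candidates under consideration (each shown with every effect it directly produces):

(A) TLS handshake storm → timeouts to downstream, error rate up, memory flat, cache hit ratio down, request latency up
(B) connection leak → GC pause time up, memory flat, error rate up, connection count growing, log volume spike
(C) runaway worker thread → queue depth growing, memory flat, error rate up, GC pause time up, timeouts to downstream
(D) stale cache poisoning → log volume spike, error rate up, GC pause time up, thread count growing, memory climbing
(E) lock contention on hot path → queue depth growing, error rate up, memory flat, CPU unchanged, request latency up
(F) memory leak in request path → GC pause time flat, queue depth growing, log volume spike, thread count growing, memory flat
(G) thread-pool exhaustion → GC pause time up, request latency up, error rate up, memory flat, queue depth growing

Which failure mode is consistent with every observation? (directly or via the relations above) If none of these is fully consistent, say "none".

E

Checking each candidate against the observations:
(A) TLS handshake storm — GC pause time up ✗; log volume spike ✗; error rate up ✓; memory flat ✓; queue depth growing ✗
(B) connection leak — GC pause time up ✓; log volume spike ✓; error rate up ✓; memory flat ✓; queue depth growing ✗
(C) runaway worker thread — does not account for log volume spike
(D) stale cache poisoning — GC pause time up ✓; log volume spike ✓; error rate up ✓; memory flat ✗; queue depth growing ✗
(E) lock contention on hot path — accounts for every observation (GC pause time up via CPU unchanged → connection count growing → GC pause time up)
(F) memory leak in request path — fails on GC pause time up, error rate up (predicts GC pause time flat, not GC pause time up)
(G) thread-pool exhaustion — GC pause time up ✓; log volume spike ✗; error rate up ✓; memory flat ✓; queue depth growing ✓
(E) alone accounts for all the evidence.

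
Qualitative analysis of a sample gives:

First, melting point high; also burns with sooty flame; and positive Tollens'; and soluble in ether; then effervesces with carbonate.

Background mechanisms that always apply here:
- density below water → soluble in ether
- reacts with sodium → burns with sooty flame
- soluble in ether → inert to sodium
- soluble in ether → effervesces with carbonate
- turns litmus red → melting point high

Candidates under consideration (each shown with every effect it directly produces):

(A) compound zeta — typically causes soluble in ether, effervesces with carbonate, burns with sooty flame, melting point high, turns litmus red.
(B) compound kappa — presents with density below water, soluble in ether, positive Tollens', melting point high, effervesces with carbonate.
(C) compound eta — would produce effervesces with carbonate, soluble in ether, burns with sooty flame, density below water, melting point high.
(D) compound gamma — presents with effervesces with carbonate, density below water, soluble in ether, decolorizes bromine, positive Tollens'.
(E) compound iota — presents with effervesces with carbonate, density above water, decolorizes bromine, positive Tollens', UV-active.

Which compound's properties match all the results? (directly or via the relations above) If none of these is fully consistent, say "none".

Testing each hypothesis:
(A) compound zeta — melting point high yes; burns with sooty flame yes; positive Tollens' NO; soluble in ether yes; effervesces with carbonate yes
(B) compound kappa — melting point high yes; burns with sooty flame NO; positive Tollens' yes; soluble in ether yes; effervesces with carbonate yes
(C) compound eta — melting point high yes; burns with sooty flame yes; positive Tollens' NO; soluble in ether yes; effervesces with carbonate yes
(D) compound gamma — melting point high NO; burns with sooty flame NO; positive Tollens' yes; soluble in ether yes; effervesces with carbonate yes
(E) compound iota — melting point high NO; burns with sooty flame NO; positive Tollens' yes; soluble in ether NO; effervesces with carbonate yes
Every candidate fails on at least one observation.

none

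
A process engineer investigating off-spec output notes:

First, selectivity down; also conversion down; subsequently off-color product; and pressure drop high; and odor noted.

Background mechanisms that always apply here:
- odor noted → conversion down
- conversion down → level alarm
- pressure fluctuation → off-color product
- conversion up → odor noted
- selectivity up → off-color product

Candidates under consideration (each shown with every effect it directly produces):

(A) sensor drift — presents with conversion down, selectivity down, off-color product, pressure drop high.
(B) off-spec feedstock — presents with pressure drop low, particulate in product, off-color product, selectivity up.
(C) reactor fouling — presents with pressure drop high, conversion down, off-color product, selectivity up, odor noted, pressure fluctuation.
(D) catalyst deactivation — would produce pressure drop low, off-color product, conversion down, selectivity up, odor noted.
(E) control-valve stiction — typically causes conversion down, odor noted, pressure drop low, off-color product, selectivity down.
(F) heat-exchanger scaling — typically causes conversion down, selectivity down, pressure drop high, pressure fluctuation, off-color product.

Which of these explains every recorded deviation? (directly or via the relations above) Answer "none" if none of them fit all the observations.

none

Testing each hypothesis:
(A) sensor drift — does not account for odor noted
(B) off-spec feedstock — fails on selectivity down, conversion down, pressure drop high, odor noted (predicts selectivity up, not selectivity down; predicts pressure drop low, not pressure drop high)
(C) reactor fouling — selectivity down NO; conversion down yes; off-color product yes; pressure drop high yes; odor noted yes
(D) catalyst deactivation — fails on selectivity down, pressure drop high (predicts selectivity up, not selectivity down; predicts pressure drop low, not pressure drop high)
(E) control-valve stiction — selectivity down yes; conversion down yes; off-color product yes; pressure drop high NO; odor noted yes
(F) heat-exchanger scaling — selectivity down yes; conversion down yes; off-color product yes; pressure drop high yes; odor noted NO
None of the listed candidates fits everything.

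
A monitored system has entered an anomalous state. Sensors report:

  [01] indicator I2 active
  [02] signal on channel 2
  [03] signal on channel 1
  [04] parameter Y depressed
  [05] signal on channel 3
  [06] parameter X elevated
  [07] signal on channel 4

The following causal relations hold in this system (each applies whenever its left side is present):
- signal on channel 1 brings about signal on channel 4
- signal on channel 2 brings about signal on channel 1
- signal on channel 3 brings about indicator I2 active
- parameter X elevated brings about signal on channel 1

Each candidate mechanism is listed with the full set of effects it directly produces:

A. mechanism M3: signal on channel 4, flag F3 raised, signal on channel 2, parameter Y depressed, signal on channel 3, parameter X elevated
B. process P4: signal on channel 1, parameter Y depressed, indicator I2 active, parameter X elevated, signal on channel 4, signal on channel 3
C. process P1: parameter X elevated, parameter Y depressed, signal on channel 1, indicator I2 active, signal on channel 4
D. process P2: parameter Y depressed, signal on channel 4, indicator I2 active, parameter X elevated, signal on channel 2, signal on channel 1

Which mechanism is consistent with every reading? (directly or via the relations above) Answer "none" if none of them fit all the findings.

A

Testing each hypothesis:
(A) mechanism M3 — accounts for every observation (indicator I2 active via signal on channel 3 → indicator I2 active)
(B) process P4 — indicator I2 active yes; signal on channel 2 NO; signal on channel 1 yes; parameter Y depressed yes; signal on channel 3 yes; parameter X elevated yes; signal on channel 4 yes
(C) process P1 — indicator I2 active yes; signal on channel 2 NO; signal on channel 1 yes; parameter Y depressed yes; signal on channel 3 NO; parameter X elevated yes; signal on channel 4 yes
(D) process P2 — indicator I2 active yes; signal on channel 2 yes; signal on channel 1 yes; parameter Y depressed yes; signal on channel 3 NO; parameter X elevated yes; signal on channel 4 yes
(A) is the only candidate with no mismatches.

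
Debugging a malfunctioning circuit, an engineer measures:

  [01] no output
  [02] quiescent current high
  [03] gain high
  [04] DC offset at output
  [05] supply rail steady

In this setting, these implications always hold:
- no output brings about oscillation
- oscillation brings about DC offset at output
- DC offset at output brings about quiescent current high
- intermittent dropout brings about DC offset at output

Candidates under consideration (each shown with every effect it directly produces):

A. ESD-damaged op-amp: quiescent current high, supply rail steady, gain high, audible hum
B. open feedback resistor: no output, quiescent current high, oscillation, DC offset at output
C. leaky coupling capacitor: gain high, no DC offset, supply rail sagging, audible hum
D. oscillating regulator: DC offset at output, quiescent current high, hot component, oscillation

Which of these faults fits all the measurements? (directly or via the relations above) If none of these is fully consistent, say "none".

For each candidate, compare predicted effects to what was observed:
(A) ESD-damaged op-amp — does not account for no output, DC offset at output
(B) open feedback resistor — does not account for gain high, supply rail steady
(C) leaky coupling capacitor — no output ✗; quiescent current high ✗; gain high ✓; DC offset at output ✗; supply rail steady ✗
(D) oscillating regulator — does not account for no output, gain high, supply rail steady
Every candidate fails on at least one observation.

none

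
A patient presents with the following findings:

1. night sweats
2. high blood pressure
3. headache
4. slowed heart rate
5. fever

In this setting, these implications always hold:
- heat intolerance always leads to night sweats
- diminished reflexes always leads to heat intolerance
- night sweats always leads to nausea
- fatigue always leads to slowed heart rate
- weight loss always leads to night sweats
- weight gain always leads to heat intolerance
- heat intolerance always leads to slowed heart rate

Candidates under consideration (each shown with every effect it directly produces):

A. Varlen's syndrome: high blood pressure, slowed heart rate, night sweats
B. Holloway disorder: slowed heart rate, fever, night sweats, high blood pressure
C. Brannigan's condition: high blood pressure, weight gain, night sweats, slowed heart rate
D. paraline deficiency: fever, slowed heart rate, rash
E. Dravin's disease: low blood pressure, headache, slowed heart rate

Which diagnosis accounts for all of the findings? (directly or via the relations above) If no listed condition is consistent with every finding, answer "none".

none

For each candidate, compare predicted effects to what was observed:
(A) Varlen's syndrome — night sweats ✓; high blood pressure ✓; headache ✗; slowed heart rate ✓; fever ✗
(B) Holloway disorder — does not account for headache
(C) Brannigan's condition — night sweats ✓; high blood pressure ✓; headache ✗; slowed heart rate ✓; fever ✗
(D) paraline deficiency — does not account for night sweats, high blood pressure, headache
(E) Dravin's disease — night sweats ✗; high blood pressure ✗; headache ✓; slowed heart rate ✓; fever ✗
Every candidate fails on at least one observation.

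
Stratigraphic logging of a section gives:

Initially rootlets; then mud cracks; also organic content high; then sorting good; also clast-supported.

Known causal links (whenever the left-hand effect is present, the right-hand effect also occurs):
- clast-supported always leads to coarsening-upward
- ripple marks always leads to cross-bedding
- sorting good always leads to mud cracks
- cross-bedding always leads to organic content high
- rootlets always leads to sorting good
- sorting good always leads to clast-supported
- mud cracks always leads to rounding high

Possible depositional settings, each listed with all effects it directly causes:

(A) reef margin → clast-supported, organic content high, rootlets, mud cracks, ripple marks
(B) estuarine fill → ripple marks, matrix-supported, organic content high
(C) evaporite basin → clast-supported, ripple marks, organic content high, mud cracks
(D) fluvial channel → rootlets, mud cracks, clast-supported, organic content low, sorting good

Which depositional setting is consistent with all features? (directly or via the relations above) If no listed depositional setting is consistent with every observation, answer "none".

For each candidate, compare predicted effects to what was observed:
(A) reef margin — accounts for every observation (sorting good via rootlets → sorting good)
(B) estuarine fill — rootlets ✗; mud cracks ✗; organic content high ✓; sorting good ✗; clast-supported ✗
(C) evaporite basin — does not account for rootlets, sorting good
(D) fluvial channel — fails on organic content high (predicts organic content low, not organic content high)
(A) is the only candidate with no mismatches.

A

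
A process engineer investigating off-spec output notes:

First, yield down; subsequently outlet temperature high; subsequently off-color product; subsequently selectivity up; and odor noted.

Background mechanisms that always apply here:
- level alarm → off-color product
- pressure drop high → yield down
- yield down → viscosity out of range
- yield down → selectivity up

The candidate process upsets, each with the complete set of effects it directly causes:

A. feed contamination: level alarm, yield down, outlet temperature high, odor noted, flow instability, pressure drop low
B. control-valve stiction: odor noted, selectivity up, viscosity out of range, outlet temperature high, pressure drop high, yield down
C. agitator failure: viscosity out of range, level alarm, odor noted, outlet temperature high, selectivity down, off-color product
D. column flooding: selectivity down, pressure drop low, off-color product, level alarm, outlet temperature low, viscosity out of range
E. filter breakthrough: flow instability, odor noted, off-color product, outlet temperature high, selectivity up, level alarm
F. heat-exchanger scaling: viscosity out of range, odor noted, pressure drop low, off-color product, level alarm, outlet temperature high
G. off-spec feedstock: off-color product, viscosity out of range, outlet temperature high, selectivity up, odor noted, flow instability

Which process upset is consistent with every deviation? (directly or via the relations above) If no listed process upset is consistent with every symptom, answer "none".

Checking each candidate against the observations:
(A) feed contamination — yield down +; outlet temperature high +; off-color product + (through level alarm → off-color product); selectivity up + (through yield down → selectivity up); odor noted +
(B) control-valve stiction — does not account for off-color product
(C) agitator failure — fails on yield down, selectivity up (predicts selectivity down, not selectivity up)
(D) column flooding — yield down -; outlet temperature high -; off-color product +; selectivity up -; odor noted -
(E) filter breakthrough — does not account for yield down
(F) heat-exchanger scaling — yield down -; outlet temperature high +; off-color product +; selectivity up -; odor noted +
(G) off-spec feedstock — does not account for yield down
Only (A) is consistent with every observation.

A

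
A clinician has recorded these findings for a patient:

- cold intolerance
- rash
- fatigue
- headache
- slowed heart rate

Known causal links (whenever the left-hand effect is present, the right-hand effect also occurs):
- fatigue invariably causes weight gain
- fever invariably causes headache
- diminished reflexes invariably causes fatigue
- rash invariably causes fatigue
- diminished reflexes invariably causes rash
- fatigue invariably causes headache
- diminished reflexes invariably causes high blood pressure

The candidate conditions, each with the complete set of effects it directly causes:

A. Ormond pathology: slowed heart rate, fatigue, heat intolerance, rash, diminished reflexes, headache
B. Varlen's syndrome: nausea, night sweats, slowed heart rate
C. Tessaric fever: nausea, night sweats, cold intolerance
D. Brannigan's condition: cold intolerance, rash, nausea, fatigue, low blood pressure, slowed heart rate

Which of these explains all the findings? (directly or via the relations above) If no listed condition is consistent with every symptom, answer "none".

D

Per-candidate check:
(A) Ormond pathology — cold intolerance -; rash +; fatigue +; headache +; slowed heart rate +
(B) Varlen's syndrome — does not account for cold intolerance, rash, fatigue, headache
(C) Tessaric fever — cold intolerance +; rash -; fatigue -; headache -; slowed heart rate -
(D) Brannigan's condition — accounts for every observation (headache via fatigue → headache)
(D) alone accounts for all the evidence.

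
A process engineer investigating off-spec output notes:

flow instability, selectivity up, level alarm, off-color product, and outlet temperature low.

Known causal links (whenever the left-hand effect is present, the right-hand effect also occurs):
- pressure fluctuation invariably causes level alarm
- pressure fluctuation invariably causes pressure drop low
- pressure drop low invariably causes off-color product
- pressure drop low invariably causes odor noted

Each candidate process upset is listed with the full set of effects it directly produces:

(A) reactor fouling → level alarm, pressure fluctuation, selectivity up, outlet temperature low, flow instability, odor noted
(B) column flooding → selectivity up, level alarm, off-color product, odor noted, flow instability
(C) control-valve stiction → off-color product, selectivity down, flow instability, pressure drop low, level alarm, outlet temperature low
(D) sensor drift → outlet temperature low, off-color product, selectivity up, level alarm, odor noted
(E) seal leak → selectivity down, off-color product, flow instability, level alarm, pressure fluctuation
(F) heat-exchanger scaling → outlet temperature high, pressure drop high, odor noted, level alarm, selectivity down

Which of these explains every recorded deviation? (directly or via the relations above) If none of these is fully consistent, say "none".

Per-candidate check:
(A) reactor fouling — flow instability yes; selectivity up yes; level alarm yes; off-color product yes (through pressure fluctuation → pressure drop low → off-color product); outlet temperature low yes
(B) column flooding — flow instability yes; selectivity up yes; level alarm yes; off-color product yes; outlet temperature low NO
(C) control-valve stiction — flow instability yes; selectivity up NO; level alarm yes; off-color product yes; outlet temperature low yes
(D) sensor drift — flow instability NO; selectivity up yes; level alarm yes; off-color product yes; outlet temperature low yes
(E) seal leak — flow instability yes; selectivity up NO; level alarm yes; off-color product yes; outlet temperature low NO
(F) heat-exchanger scaling — flow instability NO; selectivity up NO; level alarm yes; off-color product NO; outlet temperature low NO
(A) alone accounts for all the evidence.

A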